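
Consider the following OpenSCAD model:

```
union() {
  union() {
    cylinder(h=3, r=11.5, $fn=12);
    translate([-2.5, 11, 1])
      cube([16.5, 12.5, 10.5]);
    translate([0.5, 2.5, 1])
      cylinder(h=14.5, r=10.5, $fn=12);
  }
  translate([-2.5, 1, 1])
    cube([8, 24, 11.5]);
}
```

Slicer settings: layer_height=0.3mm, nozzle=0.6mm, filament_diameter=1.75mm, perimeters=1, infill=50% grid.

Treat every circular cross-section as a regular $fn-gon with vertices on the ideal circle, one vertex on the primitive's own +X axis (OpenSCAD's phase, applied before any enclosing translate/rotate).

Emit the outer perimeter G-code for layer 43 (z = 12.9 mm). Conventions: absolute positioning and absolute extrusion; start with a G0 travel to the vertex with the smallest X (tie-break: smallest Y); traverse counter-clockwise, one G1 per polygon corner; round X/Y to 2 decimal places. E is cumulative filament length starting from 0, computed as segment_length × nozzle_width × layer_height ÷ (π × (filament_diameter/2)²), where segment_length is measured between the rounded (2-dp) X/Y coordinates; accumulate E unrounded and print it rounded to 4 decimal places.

G0 X-10.00 Y2.50 Z12.90
G1 X-8.59 Y-2.75 E0.4068
G1 X-4.75 Y-6.59 E0.8132
G1 X0.50 Y-8.00 E1.2200
G1 X5.75 Y-6.59 E1.6268
G1 X9.59 Y-2.75 E2.0332
G1 X11.00 Y2.50 E2.4400
G1 X9.59 Y7.75 E2.8468
G1 X5.75 Y11.59 E3.2532
G1 X0.50 Y13.00 E3.6600
G1 X-4.75 Y11.59 E4.0669
G1 X-8.59 Y7.75 E4.4733
G1 X-10.00 Y2.50 E4.8801

At z = 12.9 mm: the cylinder is not intersected at this z (z outside [0, 3]); the cube at (-2.5, 11) is absent (z outside [1, 11.5]); the r=10.5 cylinder at (0.5, 2.5) gives a regular 12-gon of circumradius 10.5 (constant along its height); Combining (union): only the r=10.5 cylinder at (0.5, 2.5) is present, so the union is just that shape — 1 connected region; the cube at (-2.5, 1) is not intersected at this z (z outside [1, 12.5]); Taking the union: only the result so far is present, so the union is just that shape — 1 connected region. The outline is a single polygon with 12 vertices. Extrusion per mm of travel: 0.6 × 0.3 / (π × 0.875²) = 0.074835. Accumulating E over each segment gives final E = 4.8801.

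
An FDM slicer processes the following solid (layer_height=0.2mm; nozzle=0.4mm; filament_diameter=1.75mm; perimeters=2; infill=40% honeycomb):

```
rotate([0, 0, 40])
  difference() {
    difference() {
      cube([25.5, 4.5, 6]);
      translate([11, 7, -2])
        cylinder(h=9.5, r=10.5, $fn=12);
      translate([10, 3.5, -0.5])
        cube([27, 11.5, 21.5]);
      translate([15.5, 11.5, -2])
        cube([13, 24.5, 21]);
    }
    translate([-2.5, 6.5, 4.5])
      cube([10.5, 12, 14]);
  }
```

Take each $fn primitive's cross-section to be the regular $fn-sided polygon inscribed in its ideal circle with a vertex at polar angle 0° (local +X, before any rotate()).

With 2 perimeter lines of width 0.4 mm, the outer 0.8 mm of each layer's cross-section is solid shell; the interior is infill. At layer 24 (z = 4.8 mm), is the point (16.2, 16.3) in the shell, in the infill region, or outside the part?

infill

At z = 4.8 mm: the cube (footprint 25.5×4.5) is included at this height; the r=10.5 cylinder at (11, 7) contributes a regular 12-gon of circumradius 10.5; the 27×11.5 cube at (10, 3.5) contributes its full rectangle; the cube at (15.5, 11.5) (footprint 13×24.5) is included at this height; After the difference (first − rest): starting from the 25.5×4.5 cube, the r=10.5 cylinder at (11, 7) partially overlaps it — only the 80.80 mm² overlap (of its 330.75 mm²) is removed, clipping the outline; the 27×11.5 cube at (10, 3.5) partially overlaps it — only the 4.80 mm² overlap (of its 310.50 mm²) is removed, clipping the outline; the 13×24.5 cube at (15.5, 11.5) misses the remaining region (no effect) — 2 connected regions; the 10.5×12 cube at (-2.5, 6.5) contributes its full rectangle; Taking the first minus the rest: starting from the result so far, the 10.5×12 cube at (-2.5, 6.5) misses the remaining region (no effect) — 2 connected regions; (rotated 40° about Z; rotation is an isometry so areas/perimeters/island counts are preserved). Overall, the cross-section has 2 separate islands. Undo the 40° rotation: the query point maps to (22.887, 2.073) in the un-rotated model frame. The nearest boundary edge runs (20.56, 3.50)→(25.50, 3.50); distance from the point to it = 1.43 mm. (Shell/infill is judged within the island containing the point — the largest one.) The point is inside the cross-section and 1.43 mm from the nearest boundary — more than the 0.8 mm shell width (2 × 0.4), so it's in the infill interior.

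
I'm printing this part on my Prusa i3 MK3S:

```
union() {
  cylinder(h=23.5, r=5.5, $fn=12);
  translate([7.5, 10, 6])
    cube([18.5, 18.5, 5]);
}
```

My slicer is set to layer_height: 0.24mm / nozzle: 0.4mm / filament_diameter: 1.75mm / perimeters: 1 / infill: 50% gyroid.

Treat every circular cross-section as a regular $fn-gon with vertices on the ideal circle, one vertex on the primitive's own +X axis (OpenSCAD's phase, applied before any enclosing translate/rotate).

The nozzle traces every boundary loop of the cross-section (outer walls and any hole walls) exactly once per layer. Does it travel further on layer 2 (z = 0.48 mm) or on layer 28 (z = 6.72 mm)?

layer 28 (z = 6.72 mm)

Layer 2 (z = 0.48): the r=5.5 cylinder gives a regular 12-gon of circumradius 5.5 (constant along its height) (perimeter = 2·12·5.500·sin(180°/12) = 34.16 mm); the cube at (7.5, 10) is absent (z outside [6, 11]); Taking the union: only the r=5.5 cylinder is present, so the union is just that shape — boundary = 34.16 mm. So its perimeter = 34.16 mm. Layer 28 (z = 6.72): the r=5.5 cylinder contributes a regular 12-gon of circumradius 5.5 (perimeter = 2·12·5.500·sin(180°/12) = 34.16 mm); the cube at (7.5, 10) is present — its section is the full 18.5×18.5 rectangle (perimeter 74.00 mm); Combining (union): the 2 present regions are separate (no shared area or edge), so areas and boundary lengths simply add and each stays a separate island — boundary = 108.16 mm. So its perimeter = 108.16 mm. Layer 28 is larger (108.16 vs 34.16 mm).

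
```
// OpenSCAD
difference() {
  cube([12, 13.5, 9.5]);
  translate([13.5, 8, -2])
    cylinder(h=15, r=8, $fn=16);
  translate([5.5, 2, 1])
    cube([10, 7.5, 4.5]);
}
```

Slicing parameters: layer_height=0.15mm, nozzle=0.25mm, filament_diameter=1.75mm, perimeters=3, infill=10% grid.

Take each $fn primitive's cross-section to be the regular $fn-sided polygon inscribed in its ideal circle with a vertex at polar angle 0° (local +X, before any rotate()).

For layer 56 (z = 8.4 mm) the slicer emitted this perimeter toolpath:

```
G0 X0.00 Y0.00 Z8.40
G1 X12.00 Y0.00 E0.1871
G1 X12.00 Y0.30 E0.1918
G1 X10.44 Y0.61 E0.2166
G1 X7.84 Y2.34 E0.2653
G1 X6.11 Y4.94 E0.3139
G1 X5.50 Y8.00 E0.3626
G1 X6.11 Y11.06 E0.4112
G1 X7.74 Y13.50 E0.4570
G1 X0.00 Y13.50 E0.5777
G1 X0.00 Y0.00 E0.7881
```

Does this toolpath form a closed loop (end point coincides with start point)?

yes

Start point (G0): (0.00, 0.00). End point (last G1): the path returns to the start — closed.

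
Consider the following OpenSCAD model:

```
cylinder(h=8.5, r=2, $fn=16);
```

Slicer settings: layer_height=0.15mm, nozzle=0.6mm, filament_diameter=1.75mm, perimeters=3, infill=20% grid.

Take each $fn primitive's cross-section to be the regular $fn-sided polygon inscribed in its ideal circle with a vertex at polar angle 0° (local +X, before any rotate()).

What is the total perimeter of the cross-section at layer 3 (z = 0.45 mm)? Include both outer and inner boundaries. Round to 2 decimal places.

12.49 mm

At z = 0.45 mm: the r=2 cylinder gives a regular 16-gon of circumradius 2 (constant along its height) (perimeter = 2·16·2.000·sin(180°/16) = 12.49 mm). Overall, the cross-section is a single solid region. Total boundary length (outer) = 12.49 mm.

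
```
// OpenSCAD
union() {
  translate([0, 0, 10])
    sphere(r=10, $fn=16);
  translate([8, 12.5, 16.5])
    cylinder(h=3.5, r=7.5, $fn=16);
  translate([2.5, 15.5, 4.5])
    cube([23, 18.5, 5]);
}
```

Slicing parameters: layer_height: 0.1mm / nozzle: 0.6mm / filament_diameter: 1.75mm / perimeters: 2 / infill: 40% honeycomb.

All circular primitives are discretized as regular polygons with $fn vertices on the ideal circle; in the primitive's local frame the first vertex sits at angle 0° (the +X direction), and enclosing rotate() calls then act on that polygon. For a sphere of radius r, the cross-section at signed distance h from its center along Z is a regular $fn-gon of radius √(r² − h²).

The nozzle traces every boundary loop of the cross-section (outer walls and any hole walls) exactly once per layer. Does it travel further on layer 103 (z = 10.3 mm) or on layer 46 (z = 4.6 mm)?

Layer 103 (z = 10.3): the r=10 sphere contributes a regular 16-gon of circumradius √(10²−0.3²) = 9.995 (perimeter = 2·16·9.995·sin(180°/16) = 62.40 mm); the cylinder at (8, 12.5) is absent (z outside [16.5, 20]); the cube at (2.5, 15.5) is absent (z outside [4.5, 9.5]); Merging all regions: only the r=10 sphere is present, so the union is just that shape — boundary = 62.40 mm. So its perimeter = 62.40 mm. Layer 46 (z = 4.6): the sphere: section is a regular 16-gon, circumradius = √(r²−h²) = √(10²−5.4²) = 8.417 (perimeter = 2·16·8.417·sin(180°/16) = 52.54 mm); the cylinder at (8, 12.5) is absent (z outside [16.5, 20]); the cube at (2.5, 15.5) is present — its section is the full 23×18.5 rectangle (perimeter 83.00 mm); Taking the union: the 2 present regions are separate (no shared area or edge), so areas and boundary lengths simply add and each stays a separate island — boundary = 135.54 mm. So its perimeter = 135.54 mm. Layer 46 is larger (135.54 vs 62.40 mm).

layer 46 (z = 4.6 mm)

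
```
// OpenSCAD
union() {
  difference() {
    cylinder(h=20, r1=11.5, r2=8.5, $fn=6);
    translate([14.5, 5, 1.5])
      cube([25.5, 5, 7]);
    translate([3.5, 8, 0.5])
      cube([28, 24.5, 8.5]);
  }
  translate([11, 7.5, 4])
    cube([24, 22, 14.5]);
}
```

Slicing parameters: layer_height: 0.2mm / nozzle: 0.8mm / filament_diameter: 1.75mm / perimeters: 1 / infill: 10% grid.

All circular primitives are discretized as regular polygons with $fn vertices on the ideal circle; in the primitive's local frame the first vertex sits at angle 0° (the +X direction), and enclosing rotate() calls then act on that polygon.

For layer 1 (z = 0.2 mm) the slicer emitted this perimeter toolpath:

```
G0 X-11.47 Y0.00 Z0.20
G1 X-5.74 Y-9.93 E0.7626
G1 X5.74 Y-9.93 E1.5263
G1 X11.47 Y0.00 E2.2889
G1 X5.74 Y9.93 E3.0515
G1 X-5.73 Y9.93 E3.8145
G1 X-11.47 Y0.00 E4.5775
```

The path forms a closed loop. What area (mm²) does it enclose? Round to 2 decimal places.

341.74 mm²

Apply the shoelace formula to the sequence of (X, Y) vertices; enclosed area = 341.74 mm².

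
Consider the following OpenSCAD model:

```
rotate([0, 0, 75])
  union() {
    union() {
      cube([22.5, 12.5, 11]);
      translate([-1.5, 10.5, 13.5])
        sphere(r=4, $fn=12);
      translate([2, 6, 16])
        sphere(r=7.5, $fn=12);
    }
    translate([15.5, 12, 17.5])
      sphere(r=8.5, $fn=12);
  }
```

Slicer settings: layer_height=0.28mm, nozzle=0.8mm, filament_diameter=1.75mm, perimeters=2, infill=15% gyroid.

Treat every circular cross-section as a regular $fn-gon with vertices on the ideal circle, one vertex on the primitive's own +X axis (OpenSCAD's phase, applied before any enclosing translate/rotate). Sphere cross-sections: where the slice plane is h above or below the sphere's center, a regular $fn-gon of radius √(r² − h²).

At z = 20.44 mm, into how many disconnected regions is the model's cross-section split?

At z = 20.44 mm: the cube does not reach this height (z outside [0, 11]); the sphere at (-1.5, 10.5) is absent (|z−center|=6.940 > r=4); the r=7.5 sphere at (2, 6) slices to a regular 12-gon of circumradius 6.045 (√(r²−h²) with h=4.44 from center); Merging all regions: only the r=7.5 sphere at (2, 6) is present, so the union is just that shape — 1 connected region; the r=8.5 sphere at (15.5, 12) contributes a regular 12-gon of circumradius √(8.5²−2.94²) = 7.975; Merging all regions: the 2 present regions are separate (no shared area or edge), so areas and boundary lengths simply add and each stays a separate island — 2 connected regions; (rotated 75° about Z; rotation is an isometry so areas/perimeters/island counts are preserved). The result has 2 disconnected regions.

2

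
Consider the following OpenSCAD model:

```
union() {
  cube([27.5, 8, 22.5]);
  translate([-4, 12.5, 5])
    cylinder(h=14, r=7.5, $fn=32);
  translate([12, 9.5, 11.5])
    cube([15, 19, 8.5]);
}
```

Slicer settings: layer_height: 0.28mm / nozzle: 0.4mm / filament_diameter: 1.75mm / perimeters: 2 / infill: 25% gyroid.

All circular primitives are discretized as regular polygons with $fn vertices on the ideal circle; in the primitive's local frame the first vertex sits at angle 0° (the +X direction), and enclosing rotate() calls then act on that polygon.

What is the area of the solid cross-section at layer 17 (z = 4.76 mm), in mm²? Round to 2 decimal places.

At z = 4.76 mm: the cube is present — its section is the full 27.5×8 rectangle (area 220.00 mm²); the cylinder at (-4, 12.5) is not intersected at this z (z outside [5, 19]); the cube at (12, 9.5) does not reach this height (z outside [11.5, 20]); Combining (union): only the 27.5×8 cube is present, so the union is just that shape — area = 220.00 mm². Overall, the cross-section is a single solid region. Net area = 220.00 mm².

220.00 mm²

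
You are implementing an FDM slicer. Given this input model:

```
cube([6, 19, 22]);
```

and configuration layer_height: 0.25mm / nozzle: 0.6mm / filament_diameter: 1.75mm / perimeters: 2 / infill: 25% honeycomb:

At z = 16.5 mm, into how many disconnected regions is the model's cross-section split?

At z = 16.5 mm: the cube (footprint 6×19) is included at this height. The result has 1 disconnected region.

1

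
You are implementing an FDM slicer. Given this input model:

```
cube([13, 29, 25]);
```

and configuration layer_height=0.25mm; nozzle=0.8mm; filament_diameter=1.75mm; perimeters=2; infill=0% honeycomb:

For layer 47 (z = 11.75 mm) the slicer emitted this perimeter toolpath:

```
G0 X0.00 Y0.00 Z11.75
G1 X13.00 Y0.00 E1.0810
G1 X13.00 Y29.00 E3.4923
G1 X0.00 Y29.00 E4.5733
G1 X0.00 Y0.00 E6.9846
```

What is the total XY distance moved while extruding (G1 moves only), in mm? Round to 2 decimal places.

84.00 mm

Sum the Euclidean lengths of each G1 segment: total = 84.00 mm.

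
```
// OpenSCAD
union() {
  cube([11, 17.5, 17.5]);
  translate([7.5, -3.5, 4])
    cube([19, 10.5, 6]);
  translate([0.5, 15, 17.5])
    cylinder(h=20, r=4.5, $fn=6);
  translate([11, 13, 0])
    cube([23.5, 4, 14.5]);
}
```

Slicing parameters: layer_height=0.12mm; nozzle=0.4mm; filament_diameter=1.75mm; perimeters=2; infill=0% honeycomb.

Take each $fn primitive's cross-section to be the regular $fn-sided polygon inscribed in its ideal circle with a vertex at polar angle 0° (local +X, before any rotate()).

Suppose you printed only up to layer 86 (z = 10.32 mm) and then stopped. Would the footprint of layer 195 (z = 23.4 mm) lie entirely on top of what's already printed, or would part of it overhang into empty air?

part overhangs

Compare the two slices. At z = 10.32: the cube (footprint 11×17.5) is included at this height (area 192.50 mm²); the cube at (7.5, -3.5) is not intersected at this z (z outside [4, 10]); the cylinder at (0.5, 15) is not intersected at this z (z outside [17.5, 37.5]); the cube at (11, 13) is present — its section is the full 23.5×4 rectangle (area 94.00 mm²); Merging all regions: the 2 present regions share edge segments without overlapping in area, so areas simply add but the touching pieces fuse into one outline (the shared edge portions become interior and drop out of the boundary) — area = 286.50 mm². At z = 23.4: the cube is not intersected at this z (z outside [0, 17.5]); the cube at (7.5, -3.5) does not reach this height (z outside [4, 10]); the cylinder at (0.5, 15): section is a regular 6-gon, circumradius r=4.5 (area = (6/2)·4.500²·sin(360°/6) = 52.61 mm²); the cube at (11, 13) is not intersected at this z (z outside [0, 14.5]); Taking the union: only the r=4.5 cylinder at (0.5, 15) is present, so the union is just that shape — area = 52.61 mm². Checking containment: at z = 23.4 the cross-section extends beyond the z = 10.32 cross-section by about 26.81 mm².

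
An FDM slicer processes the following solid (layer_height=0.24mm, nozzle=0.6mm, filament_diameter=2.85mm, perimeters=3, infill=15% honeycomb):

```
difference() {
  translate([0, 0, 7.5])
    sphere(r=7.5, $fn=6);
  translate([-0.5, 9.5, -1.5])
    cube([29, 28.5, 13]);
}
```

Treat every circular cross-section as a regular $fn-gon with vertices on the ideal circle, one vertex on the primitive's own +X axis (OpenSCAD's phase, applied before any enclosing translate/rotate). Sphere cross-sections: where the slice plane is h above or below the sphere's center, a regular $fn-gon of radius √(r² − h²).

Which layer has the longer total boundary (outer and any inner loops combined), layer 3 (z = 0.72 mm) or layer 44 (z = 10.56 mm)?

layer 44 (z = 10.56 mm)

Layer 3 (z = 0.72): the sphere: section is a regular 6-gon, circumradius = √(r²−h²) = √(7.5²−6.78²) = 3.206 (perimeter = 2·6·3.206·sin(180°/6) = 19.24 mm); the cube at (-0.5, 9.5) (footprint 29×28.5) is included at this height (perimeter 115.00 mm); Subtracting the remaining from the first: starting from the r=7.5 sphere, the 29×28.5 cube at (-0.5, 9.5) misses the remaining region (no effect) — boundary = 19.24 mm. So its perimeter = 19.24 mm. Layer 44 (z = 10.56): the r=7.5 sphere slices to a regular 6-gon of circumradius 6.847 (√(r²−h²) with h=3.06 from center) (perimeter = 2·6·6.847·sin(180°/6) = 41.08 mm); the cube at (-0.5, 9.5) is present — its section is the full 29×28.5 rectangle (perimeter 115.00 mm); Taking the first minus the rest: starting from the r=7.5 sphere, the 29×28.5 cube at (-0.5, 9.5) misses the remaining region (no effect) — boundary = 41.08 mm. So its perimeter = 41.08 mm. Layer 44 is larger (41.08 vs 19.24 mm).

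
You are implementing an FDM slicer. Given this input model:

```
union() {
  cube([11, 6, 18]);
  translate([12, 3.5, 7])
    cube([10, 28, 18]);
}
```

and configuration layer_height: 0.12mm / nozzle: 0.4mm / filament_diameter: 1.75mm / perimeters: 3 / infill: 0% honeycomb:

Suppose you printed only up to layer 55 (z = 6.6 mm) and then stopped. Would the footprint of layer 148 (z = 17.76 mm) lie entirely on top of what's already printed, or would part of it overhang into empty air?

Compare the two slices. At z = 6.6: the 11×6 cube contributes its full rectangle (area 66.00 mm²); the cube at (12, 3.5) does not reach this height (z outside [7, 25]); Combining (union): only the 11×6 cube is present, so the union is just that shape — area = 66.00 mm². At z = 17.76: the 11×6 cube contributes its full rectangle (area 66.00 mm²); the cube at (12, 3.5) (footprint 10×28) is included at this height (area 280.00 mm²); Taking the union: the 2 present regions are separate (no shared area or edge), so areas and boundary lengths simply add and each stays a separate island — area = 346.00 mm². Checking containment: at z = 17.76 the cross-section extends beyond the z = 6.6 cross-section by about 280.00 mm².

part overhangs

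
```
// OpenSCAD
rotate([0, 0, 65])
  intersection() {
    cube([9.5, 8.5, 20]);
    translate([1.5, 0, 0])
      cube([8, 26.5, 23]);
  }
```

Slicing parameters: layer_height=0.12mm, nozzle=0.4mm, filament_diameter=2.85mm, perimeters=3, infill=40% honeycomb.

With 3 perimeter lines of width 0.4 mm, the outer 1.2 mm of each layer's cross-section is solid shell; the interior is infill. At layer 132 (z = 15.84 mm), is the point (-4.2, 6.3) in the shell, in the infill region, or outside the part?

At z = 15.84 mm: the cube (footprint 9.5×8.5) is included at this height; the 8×26.5 cube at (1.5, 0) contributes its full rectangle; Taking the intersection: the 8×26.5 cube at (1.5, 0) partially overlaps the 9.5×8.5 cube; clipping to the common part keeps 68.00 mm² — 1 connected region; (rotated 65° about Z; rotation is an isometry so areas/perimeters/island counts are preserved). Overall, the cross-section is a single solid region. Undo the 65° rotation: the query point maps to (3.935, 6.469) in the un-rotated model frame. The nearest boundary edge runs (1.50, 8.50)→(9.50, 8.50); distance from the point to it = 2.03 mm. The point is inside the cross-section and 2.03 mm from the nearest boundary — more than the 1.2 mm shell width (3 × 0.4), so it's in the infill interior.

infill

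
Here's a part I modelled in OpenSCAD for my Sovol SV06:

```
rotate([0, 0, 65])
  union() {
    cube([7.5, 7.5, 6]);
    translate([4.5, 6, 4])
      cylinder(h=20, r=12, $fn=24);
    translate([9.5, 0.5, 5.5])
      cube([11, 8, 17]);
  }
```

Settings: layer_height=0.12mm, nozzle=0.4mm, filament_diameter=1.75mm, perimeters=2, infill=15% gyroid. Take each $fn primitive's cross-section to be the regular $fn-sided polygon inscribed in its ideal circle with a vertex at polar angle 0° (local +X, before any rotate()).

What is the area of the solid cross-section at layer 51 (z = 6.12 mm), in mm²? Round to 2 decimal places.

482.45 mm²

At z = 6.12 mm: the cube is not intersected at this z (z outside [0, 6]); the r=12 cylinder at (4.5, 6) contributes a regular 24-gon of circumradius 12 (area = (24/2)·12.000²·sin(360°/24) = 447.24 mm²); the cube at (9.5, 0.5) is present — its section is the full 11×8 rectangle (area 88.00 mm²); Taking the union: the regions partially overlap — summed areas 535.24 mm² minus the doubly-counted overlap 52.79 mm² gives 482.45 mm² — area = 482.45 mm²; (whole slice rotated 65° about Z — lengths, areas and connectivity unchanged). Overall, the cross-section is a single solid region. Net area = 482.45 mm².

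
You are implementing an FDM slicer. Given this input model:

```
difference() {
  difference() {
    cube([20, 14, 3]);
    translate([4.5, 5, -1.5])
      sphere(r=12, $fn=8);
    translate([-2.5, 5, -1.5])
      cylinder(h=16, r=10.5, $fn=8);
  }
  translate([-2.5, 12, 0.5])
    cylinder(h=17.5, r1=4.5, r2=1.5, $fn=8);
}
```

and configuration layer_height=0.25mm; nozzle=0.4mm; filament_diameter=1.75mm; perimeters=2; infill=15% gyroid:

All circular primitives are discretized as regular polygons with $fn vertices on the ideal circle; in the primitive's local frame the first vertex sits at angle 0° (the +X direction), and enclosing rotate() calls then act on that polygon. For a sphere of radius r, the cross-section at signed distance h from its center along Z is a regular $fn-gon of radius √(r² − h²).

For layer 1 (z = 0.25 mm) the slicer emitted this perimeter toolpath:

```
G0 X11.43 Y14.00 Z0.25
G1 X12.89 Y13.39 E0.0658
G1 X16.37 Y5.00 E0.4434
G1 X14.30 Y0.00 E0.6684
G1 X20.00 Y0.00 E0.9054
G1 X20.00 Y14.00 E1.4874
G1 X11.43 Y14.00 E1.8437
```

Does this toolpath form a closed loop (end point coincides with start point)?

yes

Start point (G0): (11.43, 14.00). End point (last G1): the path returns to the start — closed.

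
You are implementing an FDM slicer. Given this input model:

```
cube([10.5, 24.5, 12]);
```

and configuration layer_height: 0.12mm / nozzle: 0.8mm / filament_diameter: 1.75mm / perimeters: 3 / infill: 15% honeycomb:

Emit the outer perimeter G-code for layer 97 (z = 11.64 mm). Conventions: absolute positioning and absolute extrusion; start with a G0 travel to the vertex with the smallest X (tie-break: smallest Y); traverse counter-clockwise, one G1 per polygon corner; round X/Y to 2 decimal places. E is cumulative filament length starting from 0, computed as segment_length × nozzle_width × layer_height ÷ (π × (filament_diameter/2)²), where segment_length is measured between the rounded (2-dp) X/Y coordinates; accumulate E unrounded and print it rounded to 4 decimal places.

At z = 11.64 mm: the cube is present — its section is the full 10.5×24.5 rectangle. The outline is a single polygon with 4 vertices. Extrusion per mm of travel: 0.8 × 0.12 / (π × 0.875²) = 0.039912. Accumulating E over each segment gives final E = 2.7939.

G0 X0.00 Y0.00 Z11.64
G1 X10.50 Y0.00 E0.4191
G1 X10.50 Y24.50 E1.3969
G1 X0.00 Y24.50 E1.8160
G1 X0.00 Y0.00 E2.7939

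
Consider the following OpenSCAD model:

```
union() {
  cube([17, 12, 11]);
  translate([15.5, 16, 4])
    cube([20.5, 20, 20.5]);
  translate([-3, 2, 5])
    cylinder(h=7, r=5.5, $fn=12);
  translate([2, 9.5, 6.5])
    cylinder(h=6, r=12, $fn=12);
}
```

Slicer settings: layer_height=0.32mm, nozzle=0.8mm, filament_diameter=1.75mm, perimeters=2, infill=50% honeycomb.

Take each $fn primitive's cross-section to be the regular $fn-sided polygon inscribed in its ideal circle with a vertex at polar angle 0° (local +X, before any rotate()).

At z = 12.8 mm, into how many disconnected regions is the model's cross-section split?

1

At z = 12.8 mm: the cube is not intersected at this z (z outside [0, 11]); the cube at (15.5, 16) (footprint 20.5×20) is included at this height; the cylinder at (-3, 2) is absent (z outside [5, 12]); the cylinder at (2, 9.5) is absent (z outside [6.5, 12.5]); Combining (union): only the 20.5×20 cube at (15.5, 16) is present, so the union is just that shape — 1 connected region. The result has 1 disconnected region.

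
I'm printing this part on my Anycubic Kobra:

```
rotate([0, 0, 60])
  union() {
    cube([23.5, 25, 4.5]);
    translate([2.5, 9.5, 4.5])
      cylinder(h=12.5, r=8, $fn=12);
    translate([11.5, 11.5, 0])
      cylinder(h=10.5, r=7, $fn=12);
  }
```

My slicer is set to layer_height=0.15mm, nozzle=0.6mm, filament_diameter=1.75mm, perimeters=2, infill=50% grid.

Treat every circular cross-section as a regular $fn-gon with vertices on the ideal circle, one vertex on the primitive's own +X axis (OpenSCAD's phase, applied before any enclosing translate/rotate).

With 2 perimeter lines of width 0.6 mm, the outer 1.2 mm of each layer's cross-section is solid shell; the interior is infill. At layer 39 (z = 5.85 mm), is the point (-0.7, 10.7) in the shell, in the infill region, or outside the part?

At z = 5.85 mm: the cube does not reach this height (z outside [0, 4.5]); the cylinder at (2.5, 9.5): section is a regular 12-gon, circumradius r=8; the r=7 cylinder at (11.5, 11.5) contributes a regular 12-gon of circumradius 7; Combining (union): the regions partially overlap (shared area 43.06 mm²), so overlapping operands fuse into one piece — 1 connected region; (whole slice rotated 60° about Z — lengths, areas and connectivity unchanged). Overall, the cross-section is a single solid region. Undo the 60° rotation: the query point maps to (8.916, 5.956) in the un-rotated model frame. The nearest boundary edge runs (11.50, 4.50)→(9.08, 5.15); distance from the point to it = 0.82 mm. The point is inside the cross-section, 0.82 mm from the nearest boundary — within the 1.2 mm shell band (2 × 0.6).

shell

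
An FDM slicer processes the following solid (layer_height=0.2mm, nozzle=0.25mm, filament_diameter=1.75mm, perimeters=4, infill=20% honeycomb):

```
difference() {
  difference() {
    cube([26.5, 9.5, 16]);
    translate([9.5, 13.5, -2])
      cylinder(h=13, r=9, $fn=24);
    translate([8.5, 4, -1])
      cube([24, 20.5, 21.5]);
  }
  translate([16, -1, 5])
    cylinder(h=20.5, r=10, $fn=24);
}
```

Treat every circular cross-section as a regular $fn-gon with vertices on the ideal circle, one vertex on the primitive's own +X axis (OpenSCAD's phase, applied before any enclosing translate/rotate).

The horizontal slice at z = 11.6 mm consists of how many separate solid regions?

At z = 11.6 mm: the cube (footprint 26.5×9.5) is included at this height; the cylinder at (9.5, 13.5) does not reach this height (z outside [-2, 11]); the cube at (8.5, 4) (footprint 24×20.5) is included at this height; Taking the first minus the rest: starting from the 26.5×9.5 cube, the 24×20.5 cube at (8.5, 4) partially overlaps it — only the 99.00 mm² overlap (of its 492.00 mm²) is removed, clipping the outline — 1 connected region; the r=10 cylinder at (16, -1) gives a regular 24-gon of circumradius 10 (constant along its height); After the difference (first − rest): starting from the result so far, the r=10 cylinder at (16, -1) partially overlaps it — only the 76.07 mm² overlap (of its 310.58 mm²) is removed, clipping the outline — 2 connected regions. The result has 2 disconnected regions.

2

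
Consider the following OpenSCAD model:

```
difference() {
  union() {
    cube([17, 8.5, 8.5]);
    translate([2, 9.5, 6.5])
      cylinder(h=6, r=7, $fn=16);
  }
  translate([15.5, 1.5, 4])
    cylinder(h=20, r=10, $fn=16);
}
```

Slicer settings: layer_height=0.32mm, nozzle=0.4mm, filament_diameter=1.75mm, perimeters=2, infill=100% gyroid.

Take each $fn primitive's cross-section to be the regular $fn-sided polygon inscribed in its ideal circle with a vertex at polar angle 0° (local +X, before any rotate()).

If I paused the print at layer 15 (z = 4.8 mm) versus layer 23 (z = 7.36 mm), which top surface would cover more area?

layer 23 (z = 7.36 mm)

Layer 15 (z = 4.8): the cube is present — its section is the full 17×8.5 rectangle (area 144.50 mm²); the cylinder at (2, 9.5) is absent (z outside [6.5, 12.5]); Taking the union: only the 17×8.5 cube is present, so the union is just that shape — area = 144.50 mm²; the r=10 cylinder at (15.5, 1.5) contributes a regular 16-gon of circumradius 10 (area = (16/2)·10.000²·sin(360°/16) = 306.15 mm²); After the difference (first − rest): starting from the result so far (144.50 mm²), the r=10 cylinder at (15.5, 1.5) partially overlaps it — only the 90.29 mm² overlap (of its 306.15 mm²) is removed, clipping the outline — area = 54.21 mm². So its area = 54.21 mm². Layer 23 (z = 7.36): the 17×8.5 cube contributes its full rectangle (area 144.50 mm²); the cylinder at (2, 9.5): section is a regular 16-gon, circumradius r=7 (area = (16/2)·7.000²·sin(360°/16) = 150.01 mm²); Taking the union: the regions partially overlap — summed areas 294.51 mm² minus the doubly-counted overlap 42.20 mm² gives 252.31 mm² — area = 252.31 mm²; the r=10 cylinder at (15.5, 1.5) gives a regular 16-gon of circumradius 10 (constant along its height) (area = (16/2)·10.000²·sin(360°/16) = 306.15 mm²); After the difference (first − rest): starting from that combined region (252.31 mm²), the r=10 cylinder at (15.5, 1.5) partially overlaps it — only the 90.38 mm² overlap (of its 306.15 mm²) is removed, clipping the outline — area = 161.93 mm². So its area = 161.93 mm². Layer 23 is larger (161.93 vs 54.21 mm²).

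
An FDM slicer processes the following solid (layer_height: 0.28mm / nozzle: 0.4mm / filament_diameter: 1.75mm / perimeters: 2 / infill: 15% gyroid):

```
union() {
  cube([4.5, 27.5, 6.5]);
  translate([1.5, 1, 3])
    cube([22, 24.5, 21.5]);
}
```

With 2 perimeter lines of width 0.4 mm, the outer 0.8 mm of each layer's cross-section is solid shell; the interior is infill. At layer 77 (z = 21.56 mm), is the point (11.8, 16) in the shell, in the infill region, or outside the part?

At z = 21.56 mm: the cube is absent (z outside [0, 6.5]); the 22×24.5 cube at (1.5, 1) contributes its full rectangle; Combining (union): only the 22×24.5 cube at (1.5, 1) is present, so the union is just that shape — 1 connected region. Overall, the cross-section is a single solid region. The nearest boundary edge runs (23.50, 25.50)→(1.50, 25.50); distance from the point to it = 9.50 mm. The point is inside the cross-section and 9.50 mm from the nearest boundary — more than the 0.8 mm shell width (2 × 0.4), so it's in the infill interior.

infill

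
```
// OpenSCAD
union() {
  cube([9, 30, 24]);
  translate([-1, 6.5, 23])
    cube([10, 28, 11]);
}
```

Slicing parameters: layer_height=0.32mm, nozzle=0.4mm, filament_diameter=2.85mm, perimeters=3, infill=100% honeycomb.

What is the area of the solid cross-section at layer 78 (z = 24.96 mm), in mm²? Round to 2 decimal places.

280.00 mm²

At z = 24.96 mm: the cube is absent (z outside [0, 24]); the 10×28 cube at (-1, 6.5) contributes its full rectangle (area 280.00 mm²); Merging all regions: only the 10×28 cube at (-1, 6.5) is present, so the union is just that shape — area = 280.00 mm². Overall, the cross-section is a single solid region. Net area = 280.00 mm².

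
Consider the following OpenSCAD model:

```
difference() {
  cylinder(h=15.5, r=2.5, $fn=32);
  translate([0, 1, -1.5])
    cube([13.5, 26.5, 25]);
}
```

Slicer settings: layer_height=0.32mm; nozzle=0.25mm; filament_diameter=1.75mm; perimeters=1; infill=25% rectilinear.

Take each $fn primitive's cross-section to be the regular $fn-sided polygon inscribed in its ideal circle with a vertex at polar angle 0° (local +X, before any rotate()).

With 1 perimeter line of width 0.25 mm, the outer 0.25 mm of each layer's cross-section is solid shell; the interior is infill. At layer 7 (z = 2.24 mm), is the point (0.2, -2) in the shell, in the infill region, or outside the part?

At z = 2.24 mm: the r=2.5 cylinder contributes a regular 32-gon of circumradius 2.5; the 13.5×26.5 cube at (0, 1) contributes its full rectangle; Subtracting the remaining from the first: starting from the r=2.5 cylinder, the 13.5×26.5 cube at (0, 1) partially overlaps it — only the 2.45 mm² overlap (of its 357.75 mm²) is removed, clipping the outline — 1 connected region. Overall, the cross-section is a single solid region. The nearest boundary edge runs (0.49, -2.45)→(-0.00, -2.50); distance from the point to it = 0.48 mm. The point is inside the cross-section and 0.48 mm from the nearest boundary — more than the 0.25 mm shell width (1 × 0.25), so it's in the infill interior.

infill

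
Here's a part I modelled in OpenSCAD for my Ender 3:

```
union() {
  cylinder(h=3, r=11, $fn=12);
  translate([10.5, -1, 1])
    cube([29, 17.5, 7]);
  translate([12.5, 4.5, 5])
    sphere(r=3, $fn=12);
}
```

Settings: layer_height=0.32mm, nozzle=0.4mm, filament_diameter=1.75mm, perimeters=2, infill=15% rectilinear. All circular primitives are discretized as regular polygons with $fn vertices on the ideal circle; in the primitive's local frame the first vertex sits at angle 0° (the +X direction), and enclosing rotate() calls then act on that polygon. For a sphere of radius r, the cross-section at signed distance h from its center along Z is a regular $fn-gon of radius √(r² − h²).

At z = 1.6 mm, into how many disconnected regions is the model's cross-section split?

1

At z = 1.6 mm: the r=11 cylinder gives a regular 12-gon of circumradius 11 (constant along its height); the 29×17.5 cube at (10.5, -1) contributes its full rectangle; the sphere at (12.5, 4.5) is absent (|z−center|=3.400 > r=3); Merging all regions: the regions partially overlap (shared area 0.83 mm²), so overlapping operands fuse into one piece — 1 connected region. The result has 1 disconnected region.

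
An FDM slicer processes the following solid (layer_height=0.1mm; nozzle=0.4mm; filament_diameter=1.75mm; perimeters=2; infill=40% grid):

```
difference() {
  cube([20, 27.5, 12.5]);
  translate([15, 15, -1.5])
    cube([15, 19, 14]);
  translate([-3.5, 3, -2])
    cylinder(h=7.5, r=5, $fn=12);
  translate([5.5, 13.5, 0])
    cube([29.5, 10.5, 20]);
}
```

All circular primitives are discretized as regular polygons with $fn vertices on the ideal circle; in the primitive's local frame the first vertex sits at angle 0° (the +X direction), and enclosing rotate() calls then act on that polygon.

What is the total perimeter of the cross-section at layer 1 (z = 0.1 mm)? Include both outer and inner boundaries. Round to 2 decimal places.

At z = 0.1 mm: the cube (footprint 20×27.5) is included at this height (perimeter 95.00 mm); the cube at (15, 15) is present — its section is the full 15×19 rectangle (perimeter 68.00 mm); the r=5 cylinder at (-3.5, 3) contributes a regular 12-gon of circumradius 5 (perimeter = 2·12·5.000·sin(180°/12) = 31.06 mm); the 29.5×10.5 cube at (5.5, 13.5) contributes its full rectangle (perimeter 80.00 mm); Taking the first minus the rest: starting from the 20×27.5 cube, the 15×19 cube at (15, 15) partially overlaps it — only the 62.50 mm² overlap (of its 285.00 mm²) is removed, clipping the outline; the r=5 cylinder at (-3.5, 3) partially overlaps it — only the 6.46 mm² overlap (of its 75.00 mm²) is removed, clipping the outline; the 29.5×10.5 cube at (5.5, 13.5) partially overlaps it — only the 107.25 mm² overlap (of its 309.75 mm²) is removed, clipping the outline — boundary = 114.40 mm. Overall, the cross-section is a single solid region. Total boundary length (outer) = 114.40 mm.

114.40 mm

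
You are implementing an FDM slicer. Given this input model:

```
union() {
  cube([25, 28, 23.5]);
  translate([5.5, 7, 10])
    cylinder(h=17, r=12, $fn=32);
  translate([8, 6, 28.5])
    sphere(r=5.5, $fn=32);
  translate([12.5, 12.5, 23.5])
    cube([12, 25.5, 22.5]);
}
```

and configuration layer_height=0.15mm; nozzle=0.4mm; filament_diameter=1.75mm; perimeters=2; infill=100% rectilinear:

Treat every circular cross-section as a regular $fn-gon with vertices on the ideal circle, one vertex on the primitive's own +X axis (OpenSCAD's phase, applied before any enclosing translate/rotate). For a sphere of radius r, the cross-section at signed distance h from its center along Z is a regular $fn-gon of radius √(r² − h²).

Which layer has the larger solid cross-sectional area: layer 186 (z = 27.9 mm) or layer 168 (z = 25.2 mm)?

Layer 186 (z = 27.9): the cube does not reach this height (z outside [0, 23.5]); the cylinder at (5.5, 7) is not intersected at this z (z outside [10, 27]); the sphere at (8, 6): section is a regular 32-gon, circumradius = √(r²−h²) = √(5.5²−0.6²) = 5.467 (area = (32/2)·5.467²·sin(360°/32) = 93.30 mm²); the cube at (12.5, 12.5) (footprint 12×25.5) is included at this height (area 306.00 mm²); Taking the union: the 2 present regions are separate (no shared area or edge), so areas and boundary lengths simply add and each stays a separate island — area = 399.30 mm². So its area = 399.30 mm². Layer 168 (z = 25.2): the cube is not intersected at this z (z outside [0, 23.5]); the r=12 cylinder at (5.5, 7) contributes a regular 32-gon of circumradius 12 (area = (32/2)·12.000²·sin(360°/32) = 449.49 mm²); the r=5.5 sphere at (8, 6) contributes a regular 32-gon of circumradius √(5.5²−3.3²) = 4.400 (area = (32/2)·4.400²·sin(360°/32) = 60.43 mm²); the cube at (12.5, 12.5) is present — its section is the full 12×25.5 rectangle (area 306.00 mm²); Merging all regions: the regions partially overlap — summed areas 815.92 mm² minus the doubly-counted overlap 69.23 mm² gives 746.69 mm² — area = 746.69 mm². So its area = 746.69 mm². Layer 168 is larger (746.69 vs 399.30 mm²).

layer 168 (z = 25.2 mm)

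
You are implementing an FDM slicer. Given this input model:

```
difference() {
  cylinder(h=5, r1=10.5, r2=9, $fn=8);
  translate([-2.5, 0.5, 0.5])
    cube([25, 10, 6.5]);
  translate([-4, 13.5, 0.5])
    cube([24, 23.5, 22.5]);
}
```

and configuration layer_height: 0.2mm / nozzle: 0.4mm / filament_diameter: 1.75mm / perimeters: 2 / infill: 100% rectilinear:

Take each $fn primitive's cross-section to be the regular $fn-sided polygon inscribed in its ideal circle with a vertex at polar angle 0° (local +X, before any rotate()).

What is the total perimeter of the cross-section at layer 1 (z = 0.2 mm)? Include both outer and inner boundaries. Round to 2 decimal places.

63.92 mm

At z = 0.2 mm: the cone: at t=0.040 of its height the radius interpolates to r₁+(r₂−r₁)t = 10.440, giving a regular 8-gon of that circumradius (perimeter = 2·8·10.440·sin(180°/8) = 63.92 mm); the cube at (-2.5, 0.5) does not reach this height (z outside [0.5, 7]); the cube at (-4, 13.5) does not reach this height (z outside [0.5, 23]); Subtracting the remaining from the first: none of the subtracted shapes is present at this height, so the cone is unchanged — boundary = 63.92 mm. Overall, the cross-section is a single solid region. Total boundary length (outer) = 63.92 mm.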